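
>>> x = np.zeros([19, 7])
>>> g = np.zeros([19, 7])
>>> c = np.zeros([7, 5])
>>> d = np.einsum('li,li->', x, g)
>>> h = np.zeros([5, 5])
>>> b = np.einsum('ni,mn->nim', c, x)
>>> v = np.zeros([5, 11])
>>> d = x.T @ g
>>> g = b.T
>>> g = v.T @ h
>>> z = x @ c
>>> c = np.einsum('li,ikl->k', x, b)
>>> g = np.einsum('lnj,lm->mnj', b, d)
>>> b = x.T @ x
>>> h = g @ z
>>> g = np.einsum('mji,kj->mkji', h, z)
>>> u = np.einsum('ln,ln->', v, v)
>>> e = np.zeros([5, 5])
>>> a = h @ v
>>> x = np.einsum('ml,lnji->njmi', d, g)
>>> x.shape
(19, 5, 7, 5)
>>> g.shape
(7, 19, 5, 5)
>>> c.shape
(5,)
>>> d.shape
(7, 7)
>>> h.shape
(7, 5, 5)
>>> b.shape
(7, 7)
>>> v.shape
(5, 11)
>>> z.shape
(19, 5)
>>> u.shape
()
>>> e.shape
(5, 5)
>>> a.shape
(7, 5, 11)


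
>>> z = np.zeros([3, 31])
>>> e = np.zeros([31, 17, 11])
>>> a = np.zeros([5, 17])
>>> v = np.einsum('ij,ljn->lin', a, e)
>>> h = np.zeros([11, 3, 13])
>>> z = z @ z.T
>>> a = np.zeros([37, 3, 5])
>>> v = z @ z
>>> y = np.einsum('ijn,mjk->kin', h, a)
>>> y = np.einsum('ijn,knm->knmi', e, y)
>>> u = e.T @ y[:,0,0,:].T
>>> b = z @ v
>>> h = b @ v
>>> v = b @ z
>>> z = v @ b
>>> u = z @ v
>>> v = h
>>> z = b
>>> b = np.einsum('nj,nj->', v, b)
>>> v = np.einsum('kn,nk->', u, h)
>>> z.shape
(3, 3)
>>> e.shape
(31, 17, 11)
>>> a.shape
(37, 3, 5)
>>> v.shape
()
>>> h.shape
(3, 3)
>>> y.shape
(5, 11, 13, 31)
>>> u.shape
(3, 3)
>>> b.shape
()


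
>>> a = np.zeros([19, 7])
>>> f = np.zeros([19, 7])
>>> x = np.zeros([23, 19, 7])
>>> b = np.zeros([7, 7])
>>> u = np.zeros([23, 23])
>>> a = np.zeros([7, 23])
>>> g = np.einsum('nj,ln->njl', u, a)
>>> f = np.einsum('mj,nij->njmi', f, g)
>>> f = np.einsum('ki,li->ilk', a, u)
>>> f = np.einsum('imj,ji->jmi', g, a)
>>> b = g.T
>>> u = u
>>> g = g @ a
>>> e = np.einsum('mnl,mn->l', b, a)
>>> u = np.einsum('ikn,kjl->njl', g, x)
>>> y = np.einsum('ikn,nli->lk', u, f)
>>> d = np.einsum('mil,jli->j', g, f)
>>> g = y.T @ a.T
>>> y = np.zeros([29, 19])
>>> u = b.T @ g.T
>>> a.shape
(7, 23)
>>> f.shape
(7, 23, 23)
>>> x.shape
(23, 19, 7)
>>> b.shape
(7, 23, 23)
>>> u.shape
(23, 23, 19)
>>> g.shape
(19, 7)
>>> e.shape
(23,)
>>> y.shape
(29, 19)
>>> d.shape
(7,)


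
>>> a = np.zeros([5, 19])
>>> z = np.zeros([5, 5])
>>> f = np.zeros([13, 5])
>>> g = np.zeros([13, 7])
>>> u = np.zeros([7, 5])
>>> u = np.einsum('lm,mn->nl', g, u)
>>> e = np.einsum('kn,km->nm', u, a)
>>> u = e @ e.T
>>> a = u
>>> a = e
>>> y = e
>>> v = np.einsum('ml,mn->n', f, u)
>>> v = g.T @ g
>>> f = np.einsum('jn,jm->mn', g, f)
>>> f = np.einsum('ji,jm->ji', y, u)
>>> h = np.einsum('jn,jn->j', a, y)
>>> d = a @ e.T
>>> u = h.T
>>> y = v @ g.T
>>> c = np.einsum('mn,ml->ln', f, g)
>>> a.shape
(13, 19)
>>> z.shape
(5, 5)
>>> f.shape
(13, 19)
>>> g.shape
(13, 7)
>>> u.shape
(13,)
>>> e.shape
(13, 19)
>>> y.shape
(7, 13)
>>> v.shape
(7, 7)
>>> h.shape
(13,)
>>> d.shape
(13, 13)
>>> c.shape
(7, 19)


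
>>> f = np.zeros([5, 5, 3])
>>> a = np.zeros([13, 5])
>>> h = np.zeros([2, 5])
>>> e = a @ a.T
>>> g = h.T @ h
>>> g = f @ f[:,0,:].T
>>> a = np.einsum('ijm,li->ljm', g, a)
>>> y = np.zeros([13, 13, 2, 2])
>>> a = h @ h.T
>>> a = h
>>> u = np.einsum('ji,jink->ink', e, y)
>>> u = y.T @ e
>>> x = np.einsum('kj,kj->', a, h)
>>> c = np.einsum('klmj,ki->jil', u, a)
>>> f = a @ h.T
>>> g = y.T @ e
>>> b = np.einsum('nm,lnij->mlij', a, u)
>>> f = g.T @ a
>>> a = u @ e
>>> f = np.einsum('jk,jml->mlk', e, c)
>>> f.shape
(5, 2, 13)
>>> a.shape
(2, 2, 13, 13)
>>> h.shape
(2, 5)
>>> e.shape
(13, 13)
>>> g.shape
(2, 2, 13, 13)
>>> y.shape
(13, 13, 2, 2)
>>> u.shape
(2, 2, 13, 13)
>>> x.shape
()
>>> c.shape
(13, 5, 2)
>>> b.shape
(5, 2, 13, 13)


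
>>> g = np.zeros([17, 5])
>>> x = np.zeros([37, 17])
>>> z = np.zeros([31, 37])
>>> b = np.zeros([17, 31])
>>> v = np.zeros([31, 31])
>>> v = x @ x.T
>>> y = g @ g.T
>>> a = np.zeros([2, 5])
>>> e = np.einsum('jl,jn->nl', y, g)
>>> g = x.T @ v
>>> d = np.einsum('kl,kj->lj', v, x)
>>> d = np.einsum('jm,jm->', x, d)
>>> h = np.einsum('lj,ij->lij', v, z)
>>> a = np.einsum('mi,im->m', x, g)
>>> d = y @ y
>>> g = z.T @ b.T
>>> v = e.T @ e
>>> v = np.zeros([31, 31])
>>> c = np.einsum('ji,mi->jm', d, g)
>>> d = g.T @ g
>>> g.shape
(37, 17)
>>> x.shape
(37, 17)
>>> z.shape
(31, 37)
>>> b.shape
(17, 31)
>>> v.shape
(31, 31)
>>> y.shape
(17, 17)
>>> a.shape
(37,)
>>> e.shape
(5, 17)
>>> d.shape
(17, 17)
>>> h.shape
(37, 31, 37)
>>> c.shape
(17, 37)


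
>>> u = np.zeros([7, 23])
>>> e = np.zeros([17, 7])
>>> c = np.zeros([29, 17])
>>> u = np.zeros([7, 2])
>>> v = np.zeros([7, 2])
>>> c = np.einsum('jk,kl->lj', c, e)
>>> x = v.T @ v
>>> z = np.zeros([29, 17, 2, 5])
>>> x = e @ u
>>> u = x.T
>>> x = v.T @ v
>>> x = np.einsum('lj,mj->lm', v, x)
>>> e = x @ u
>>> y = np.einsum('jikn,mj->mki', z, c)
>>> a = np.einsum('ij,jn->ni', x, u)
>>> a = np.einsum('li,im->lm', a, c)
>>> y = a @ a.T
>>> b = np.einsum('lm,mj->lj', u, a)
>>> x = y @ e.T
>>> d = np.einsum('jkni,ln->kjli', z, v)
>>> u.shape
(2, 17)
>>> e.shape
(7, 17)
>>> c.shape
(7, 29)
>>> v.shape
(7, 2)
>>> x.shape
(17, 7)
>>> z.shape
(29, 17, 2, 5)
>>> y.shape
(17, 17)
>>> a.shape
(17, 29)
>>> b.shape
(2, 29)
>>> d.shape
(17, 29, 7, 5)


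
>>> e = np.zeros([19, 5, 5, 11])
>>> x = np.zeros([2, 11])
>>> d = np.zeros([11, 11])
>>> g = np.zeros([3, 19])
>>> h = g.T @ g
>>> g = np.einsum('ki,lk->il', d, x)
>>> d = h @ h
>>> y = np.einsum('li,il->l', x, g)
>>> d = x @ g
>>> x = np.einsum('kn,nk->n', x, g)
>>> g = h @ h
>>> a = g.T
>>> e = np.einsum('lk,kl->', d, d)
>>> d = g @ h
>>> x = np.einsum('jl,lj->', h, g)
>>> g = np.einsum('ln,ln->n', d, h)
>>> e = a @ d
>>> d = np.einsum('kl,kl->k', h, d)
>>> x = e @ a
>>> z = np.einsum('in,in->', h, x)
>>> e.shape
(19, 19)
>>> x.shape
(19, 19)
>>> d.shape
(19,)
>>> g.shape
(19,)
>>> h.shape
(19, 19)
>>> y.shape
(2,)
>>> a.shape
(19, 19)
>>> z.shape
()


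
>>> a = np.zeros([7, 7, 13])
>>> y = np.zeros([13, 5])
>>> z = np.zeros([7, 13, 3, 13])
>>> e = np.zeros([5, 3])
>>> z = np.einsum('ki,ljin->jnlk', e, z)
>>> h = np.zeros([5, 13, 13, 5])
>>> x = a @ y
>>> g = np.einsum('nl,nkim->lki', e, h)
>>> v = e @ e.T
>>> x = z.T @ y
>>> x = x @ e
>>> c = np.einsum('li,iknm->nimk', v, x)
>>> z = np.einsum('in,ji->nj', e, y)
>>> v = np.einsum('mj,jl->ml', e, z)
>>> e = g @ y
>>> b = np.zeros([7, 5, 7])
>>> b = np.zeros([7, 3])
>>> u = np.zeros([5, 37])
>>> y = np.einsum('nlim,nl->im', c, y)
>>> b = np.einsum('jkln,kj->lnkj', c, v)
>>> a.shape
(7, 7, 13)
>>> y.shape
(3, 7)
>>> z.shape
(3, 13)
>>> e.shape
(3, 13, 5)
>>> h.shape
(5, 13, 13, 5)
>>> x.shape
(5, 7, 13, 3)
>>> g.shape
(3, 13, 13)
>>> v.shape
(5, 13)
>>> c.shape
(13, 5, 3, 7)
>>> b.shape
(3, 7, 5, 13)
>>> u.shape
(5, 37)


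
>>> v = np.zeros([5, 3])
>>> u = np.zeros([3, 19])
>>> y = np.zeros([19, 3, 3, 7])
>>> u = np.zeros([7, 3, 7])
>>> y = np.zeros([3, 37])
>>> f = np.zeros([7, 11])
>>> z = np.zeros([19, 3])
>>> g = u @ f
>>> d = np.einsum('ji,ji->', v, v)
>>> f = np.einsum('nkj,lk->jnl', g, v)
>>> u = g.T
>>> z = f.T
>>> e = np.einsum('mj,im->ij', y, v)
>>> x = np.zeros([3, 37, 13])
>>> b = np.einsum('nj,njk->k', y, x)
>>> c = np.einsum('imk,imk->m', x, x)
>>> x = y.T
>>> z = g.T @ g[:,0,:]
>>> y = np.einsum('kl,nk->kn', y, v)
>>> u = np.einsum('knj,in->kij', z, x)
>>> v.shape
(5, 3)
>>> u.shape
(11, 37, 11)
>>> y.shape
(3, 5)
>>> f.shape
(11, 7, 5)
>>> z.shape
(11, 3, 11)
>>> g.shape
(7, 3, 11)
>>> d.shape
()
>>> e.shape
(5, 37)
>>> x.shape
(37, 3)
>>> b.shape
(13,)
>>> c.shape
(37,)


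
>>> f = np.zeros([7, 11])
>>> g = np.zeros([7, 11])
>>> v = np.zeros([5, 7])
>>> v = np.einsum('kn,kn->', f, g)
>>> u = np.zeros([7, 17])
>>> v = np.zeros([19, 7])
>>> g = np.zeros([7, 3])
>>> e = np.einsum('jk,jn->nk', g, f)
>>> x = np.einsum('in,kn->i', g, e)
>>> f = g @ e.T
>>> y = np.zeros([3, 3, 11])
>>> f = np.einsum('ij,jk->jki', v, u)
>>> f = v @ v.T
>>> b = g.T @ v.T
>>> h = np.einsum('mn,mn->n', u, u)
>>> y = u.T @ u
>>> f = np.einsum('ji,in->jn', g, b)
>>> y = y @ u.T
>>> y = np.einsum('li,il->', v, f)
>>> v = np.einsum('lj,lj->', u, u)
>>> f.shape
(7, 19)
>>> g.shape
(7, 3)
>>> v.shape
()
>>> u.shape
(7, 17)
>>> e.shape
(11, 3)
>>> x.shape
(7,)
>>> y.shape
()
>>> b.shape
(3, 19)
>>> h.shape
(17,)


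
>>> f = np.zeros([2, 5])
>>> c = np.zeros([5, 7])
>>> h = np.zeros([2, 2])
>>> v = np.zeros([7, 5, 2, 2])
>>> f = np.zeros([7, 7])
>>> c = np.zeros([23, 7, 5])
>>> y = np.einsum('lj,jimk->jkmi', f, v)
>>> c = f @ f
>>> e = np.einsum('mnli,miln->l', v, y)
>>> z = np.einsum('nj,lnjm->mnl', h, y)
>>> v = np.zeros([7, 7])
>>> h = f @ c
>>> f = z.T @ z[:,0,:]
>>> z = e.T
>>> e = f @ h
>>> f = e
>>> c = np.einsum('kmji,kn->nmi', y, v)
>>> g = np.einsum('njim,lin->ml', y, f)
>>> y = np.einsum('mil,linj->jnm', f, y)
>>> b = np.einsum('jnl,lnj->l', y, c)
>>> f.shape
(7, 2, 7)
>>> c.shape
(7, 2, 5)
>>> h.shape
(7, 7)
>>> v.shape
(7, 7)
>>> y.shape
(5, 2, 7)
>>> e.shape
(7, 2, 7)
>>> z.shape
(2,)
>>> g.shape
(5, 7)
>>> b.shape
(7,)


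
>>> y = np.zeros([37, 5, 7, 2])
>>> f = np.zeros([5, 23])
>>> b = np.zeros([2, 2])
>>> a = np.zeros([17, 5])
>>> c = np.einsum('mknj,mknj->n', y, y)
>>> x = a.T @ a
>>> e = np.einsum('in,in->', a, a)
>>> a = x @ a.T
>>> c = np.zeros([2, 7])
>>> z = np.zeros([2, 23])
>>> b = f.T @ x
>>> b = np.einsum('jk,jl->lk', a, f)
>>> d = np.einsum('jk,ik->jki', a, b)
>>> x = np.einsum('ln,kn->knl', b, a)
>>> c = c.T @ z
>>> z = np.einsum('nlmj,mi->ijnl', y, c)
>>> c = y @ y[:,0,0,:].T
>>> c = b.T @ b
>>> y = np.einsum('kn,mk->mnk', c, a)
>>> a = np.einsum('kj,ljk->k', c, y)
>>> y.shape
(5, 17, 17)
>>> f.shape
(5, 23)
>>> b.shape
(23, 17)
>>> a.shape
(17,)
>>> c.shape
(17, 17)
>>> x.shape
(5, 17, 23)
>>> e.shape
()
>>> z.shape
(23, 2, 37, 5)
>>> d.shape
(5, 17, 23)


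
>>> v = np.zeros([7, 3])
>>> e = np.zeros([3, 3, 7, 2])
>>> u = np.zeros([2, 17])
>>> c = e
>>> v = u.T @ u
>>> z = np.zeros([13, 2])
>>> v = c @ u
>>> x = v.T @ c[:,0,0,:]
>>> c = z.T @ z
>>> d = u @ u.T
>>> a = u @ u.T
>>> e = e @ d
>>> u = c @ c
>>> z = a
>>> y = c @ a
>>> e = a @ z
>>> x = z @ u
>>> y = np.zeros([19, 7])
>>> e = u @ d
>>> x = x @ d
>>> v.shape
(3, 3, 7, 17)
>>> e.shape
(2, 2)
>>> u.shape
(2, 2)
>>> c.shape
(2, 2)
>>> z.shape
(2, 2)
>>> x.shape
(2, 2)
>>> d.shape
(2, 2)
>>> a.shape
(2, 2)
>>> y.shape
(19, 7)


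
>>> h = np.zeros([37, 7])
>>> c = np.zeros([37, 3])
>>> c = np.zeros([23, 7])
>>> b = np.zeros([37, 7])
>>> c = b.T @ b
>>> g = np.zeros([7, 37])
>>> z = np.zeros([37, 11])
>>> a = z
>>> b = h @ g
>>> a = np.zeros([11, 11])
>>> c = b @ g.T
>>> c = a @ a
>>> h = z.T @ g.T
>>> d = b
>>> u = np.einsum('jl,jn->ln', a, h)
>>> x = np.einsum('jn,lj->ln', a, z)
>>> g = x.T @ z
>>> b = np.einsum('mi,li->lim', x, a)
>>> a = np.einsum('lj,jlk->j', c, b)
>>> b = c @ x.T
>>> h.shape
(11, 7)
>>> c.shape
(11, 11)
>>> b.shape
(11, 37)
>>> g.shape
(11, 11)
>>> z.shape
(37, 11)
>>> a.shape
(11,)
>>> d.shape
(37, 37)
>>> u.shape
(11, 7)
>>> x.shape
(37, 11)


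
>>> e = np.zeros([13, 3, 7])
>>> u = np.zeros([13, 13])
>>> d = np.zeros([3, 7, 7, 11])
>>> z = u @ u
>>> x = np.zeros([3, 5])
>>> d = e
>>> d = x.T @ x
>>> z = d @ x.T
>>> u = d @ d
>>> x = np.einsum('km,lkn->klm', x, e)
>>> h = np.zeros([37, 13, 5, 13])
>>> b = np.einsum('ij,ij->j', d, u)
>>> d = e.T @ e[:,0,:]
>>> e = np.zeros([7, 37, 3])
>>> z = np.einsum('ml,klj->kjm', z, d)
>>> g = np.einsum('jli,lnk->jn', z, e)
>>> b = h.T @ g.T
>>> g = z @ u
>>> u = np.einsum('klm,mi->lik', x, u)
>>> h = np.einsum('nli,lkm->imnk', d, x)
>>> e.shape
(7, 37, 3)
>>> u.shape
(13, 5, 3)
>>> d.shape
(7, 3, 7)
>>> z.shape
(7, 7, 5)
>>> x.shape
(3, 13, 5)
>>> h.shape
(7, 5, 7, 13)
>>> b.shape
(13, 5, 13, 7)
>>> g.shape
(7, 7, 5)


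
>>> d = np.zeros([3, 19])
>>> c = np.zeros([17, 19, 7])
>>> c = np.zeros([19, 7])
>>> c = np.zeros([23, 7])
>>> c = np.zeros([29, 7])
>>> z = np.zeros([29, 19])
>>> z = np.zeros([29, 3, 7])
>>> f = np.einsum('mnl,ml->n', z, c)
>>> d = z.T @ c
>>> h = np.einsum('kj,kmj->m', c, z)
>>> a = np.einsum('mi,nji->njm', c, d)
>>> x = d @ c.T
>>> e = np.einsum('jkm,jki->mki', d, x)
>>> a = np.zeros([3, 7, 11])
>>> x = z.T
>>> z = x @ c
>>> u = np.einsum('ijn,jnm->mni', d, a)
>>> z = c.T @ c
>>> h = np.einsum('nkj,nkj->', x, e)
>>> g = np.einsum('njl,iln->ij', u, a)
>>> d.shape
(7, 3, 7)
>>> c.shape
(29, 7)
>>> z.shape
(7, 7)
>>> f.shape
(3,)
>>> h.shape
()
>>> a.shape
(3, 7, 11)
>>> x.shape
(7, 3, 29)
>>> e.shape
(7, 3, 29)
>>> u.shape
(11, 7, 7)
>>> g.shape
(3, 7)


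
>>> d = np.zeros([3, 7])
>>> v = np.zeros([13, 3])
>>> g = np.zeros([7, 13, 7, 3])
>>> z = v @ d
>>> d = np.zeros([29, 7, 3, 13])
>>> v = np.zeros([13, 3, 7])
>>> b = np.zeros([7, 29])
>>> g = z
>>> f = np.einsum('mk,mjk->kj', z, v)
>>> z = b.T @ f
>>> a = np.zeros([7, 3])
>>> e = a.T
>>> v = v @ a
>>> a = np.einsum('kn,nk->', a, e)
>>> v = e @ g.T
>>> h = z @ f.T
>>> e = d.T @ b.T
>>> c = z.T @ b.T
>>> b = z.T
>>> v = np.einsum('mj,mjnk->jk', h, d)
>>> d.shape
(29, 7, 3, 13)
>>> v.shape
(7, 13)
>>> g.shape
(13, 7)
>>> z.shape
(29, 3)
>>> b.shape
(3, 29)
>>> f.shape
(7, 3)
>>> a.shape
()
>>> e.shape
(13, 3, 7, 7)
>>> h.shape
(29, 7)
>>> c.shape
(3, 7)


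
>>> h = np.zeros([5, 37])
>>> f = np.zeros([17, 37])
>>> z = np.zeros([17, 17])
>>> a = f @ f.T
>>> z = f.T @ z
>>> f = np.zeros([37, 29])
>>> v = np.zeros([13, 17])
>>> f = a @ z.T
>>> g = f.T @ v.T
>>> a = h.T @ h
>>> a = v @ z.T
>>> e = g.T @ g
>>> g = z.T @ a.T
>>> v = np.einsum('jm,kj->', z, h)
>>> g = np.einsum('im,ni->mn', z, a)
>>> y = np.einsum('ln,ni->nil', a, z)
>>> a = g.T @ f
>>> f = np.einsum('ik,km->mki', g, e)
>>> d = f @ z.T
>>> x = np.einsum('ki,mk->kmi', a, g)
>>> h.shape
(5, 37)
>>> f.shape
(13, 13, 17)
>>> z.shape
(37, 17)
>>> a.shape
(13, 37)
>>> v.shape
()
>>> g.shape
(17, 13)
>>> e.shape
(13, 13)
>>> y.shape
(37, 17, 13)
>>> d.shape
(13, 13, 37)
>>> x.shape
(13, 17, 37)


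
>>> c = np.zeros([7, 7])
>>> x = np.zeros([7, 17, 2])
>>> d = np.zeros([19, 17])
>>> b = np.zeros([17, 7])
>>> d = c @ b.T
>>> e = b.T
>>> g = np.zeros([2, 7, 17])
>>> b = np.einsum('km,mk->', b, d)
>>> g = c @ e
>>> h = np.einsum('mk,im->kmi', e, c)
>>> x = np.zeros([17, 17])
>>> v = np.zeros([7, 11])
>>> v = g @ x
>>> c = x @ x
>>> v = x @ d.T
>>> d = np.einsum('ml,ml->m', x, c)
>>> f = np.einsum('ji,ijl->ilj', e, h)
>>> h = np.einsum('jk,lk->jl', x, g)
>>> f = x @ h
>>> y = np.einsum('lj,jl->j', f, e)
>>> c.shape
(17, 17)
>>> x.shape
(17, 17)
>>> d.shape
(17,)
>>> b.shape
()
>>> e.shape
(7, 17)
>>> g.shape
(7, 17)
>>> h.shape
(17, 7)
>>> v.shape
(17, 7)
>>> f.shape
(17, 7)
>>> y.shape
(7,)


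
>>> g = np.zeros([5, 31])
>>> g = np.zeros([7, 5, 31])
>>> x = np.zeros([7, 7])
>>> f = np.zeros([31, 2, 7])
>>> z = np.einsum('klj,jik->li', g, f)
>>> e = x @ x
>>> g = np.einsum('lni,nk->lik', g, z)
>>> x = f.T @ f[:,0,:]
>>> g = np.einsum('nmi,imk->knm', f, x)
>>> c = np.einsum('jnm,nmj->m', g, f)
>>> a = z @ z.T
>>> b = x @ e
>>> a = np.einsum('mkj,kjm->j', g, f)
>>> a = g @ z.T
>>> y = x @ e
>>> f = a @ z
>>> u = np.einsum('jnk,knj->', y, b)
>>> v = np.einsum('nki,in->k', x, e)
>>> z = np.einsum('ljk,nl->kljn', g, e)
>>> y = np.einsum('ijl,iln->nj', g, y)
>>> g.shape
(7, 31, 2)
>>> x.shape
(7, 2, 7)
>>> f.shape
(7, 31, 2)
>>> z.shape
(2, 7, 31, 7)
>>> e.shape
(7, 7)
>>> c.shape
(2,)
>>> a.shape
(7, 31, 5)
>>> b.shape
(7, 2, 7)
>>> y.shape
(7, 31)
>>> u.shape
()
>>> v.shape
(2,)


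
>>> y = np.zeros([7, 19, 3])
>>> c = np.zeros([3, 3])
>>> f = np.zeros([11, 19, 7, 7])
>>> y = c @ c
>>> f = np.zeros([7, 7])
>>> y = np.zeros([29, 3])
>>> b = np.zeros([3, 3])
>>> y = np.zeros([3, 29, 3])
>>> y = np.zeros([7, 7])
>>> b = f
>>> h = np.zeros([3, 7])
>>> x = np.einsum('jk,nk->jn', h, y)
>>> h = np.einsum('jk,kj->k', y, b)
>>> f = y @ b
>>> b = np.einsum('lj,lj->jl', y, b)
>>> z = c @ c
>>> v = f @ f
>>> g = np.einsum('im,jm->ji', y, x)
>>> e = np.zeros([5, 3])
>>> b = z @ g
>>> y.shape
(7, 7)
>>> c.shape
(3, 3)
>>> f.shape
(7, 7)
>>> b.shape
(3, 7)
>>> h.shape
(7,)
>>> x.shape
(3, 7)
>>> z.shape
(3, 3)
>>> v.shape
(7, 7)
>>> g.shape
(3, 7)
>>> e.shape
(5, 3)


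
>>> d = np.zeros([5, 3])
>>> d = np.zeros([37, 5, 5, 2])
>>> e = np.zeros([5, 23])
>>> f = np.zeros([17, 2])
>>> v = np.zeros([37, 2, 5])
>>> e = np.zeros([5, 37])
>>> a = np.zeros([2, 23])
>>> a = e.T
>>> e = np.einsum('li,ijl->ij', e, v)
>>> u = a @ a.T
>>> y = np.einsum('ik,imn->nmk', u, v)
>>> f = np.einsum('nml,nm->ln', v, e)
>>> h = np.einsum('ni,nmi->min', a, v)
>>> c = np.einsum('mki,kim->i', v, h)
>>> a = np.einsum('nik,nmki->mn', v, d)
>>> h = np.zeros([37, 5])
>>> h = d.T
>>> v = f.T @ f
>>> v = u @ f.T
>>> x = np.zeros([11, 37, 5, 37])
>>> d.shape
(37, 5, 5, 2)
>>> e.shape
(37, 2)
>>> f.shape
(5, 37)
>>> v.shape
(37, 5)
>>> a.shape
(5, 37)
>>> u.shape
(37, 37)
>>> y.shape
(5, 2, 37)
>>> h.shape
(2, 5, 5, 37)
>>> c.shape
(5,)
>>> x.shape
(11, 37, 5, 37)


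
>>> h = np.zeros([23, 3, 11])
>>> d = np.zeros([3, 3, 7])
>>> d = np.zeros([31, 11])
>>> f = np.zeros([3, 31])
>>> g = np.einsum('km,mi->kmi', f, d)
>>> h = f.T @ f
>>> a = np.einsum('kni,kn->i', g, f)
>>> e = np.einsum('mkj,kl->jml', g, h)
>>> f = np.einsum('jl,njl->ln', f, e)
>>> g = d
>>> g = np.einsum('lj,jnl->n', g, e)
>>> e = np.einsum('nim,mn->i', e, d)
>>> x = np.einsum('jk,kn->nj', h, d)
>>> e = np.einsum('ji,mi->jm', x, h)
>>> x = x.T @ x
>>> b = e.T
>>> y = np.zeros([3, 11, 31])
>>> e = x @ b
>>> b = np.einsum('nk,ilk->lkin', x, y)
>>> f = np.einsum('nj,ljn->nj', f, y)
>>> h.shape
(31, 31)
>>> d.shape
(31, 11)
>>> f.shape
(31, 11)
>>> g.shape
(3,)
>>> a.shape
(11,)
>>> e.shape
(31, 11)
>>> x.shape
(31, 31)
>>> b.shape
(11, 31, 3, 31)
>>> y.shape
(3, 11, 31)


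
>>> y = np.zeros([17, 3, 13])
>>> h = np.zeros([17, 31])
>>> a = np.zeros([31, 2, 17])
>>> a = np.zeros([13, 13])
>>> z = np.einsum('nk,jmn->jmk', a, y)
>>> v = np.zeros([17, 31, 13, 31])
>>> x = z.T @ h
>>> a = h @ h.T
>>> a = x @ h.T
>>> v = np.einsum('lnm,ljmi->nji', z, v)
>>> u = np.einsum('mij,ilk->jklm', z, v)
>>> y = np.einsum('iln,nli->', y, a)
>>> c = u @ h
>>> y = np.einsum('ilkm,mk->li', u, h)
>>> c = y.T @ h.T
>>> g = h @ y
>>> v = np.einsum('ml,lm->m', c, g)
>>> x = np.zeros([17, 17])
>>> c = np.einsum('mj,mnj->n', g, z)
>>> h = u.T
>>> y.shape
(31, 13)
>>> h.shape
(17, 31, 31, 13)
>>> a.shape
(13, 3, 17)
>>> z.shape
(17, 3, 13)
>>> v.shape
(13,)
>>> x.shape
(17, 17)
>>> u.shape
(13, 31, 31, 17)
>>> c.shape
(3,)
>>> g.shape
(17, 13)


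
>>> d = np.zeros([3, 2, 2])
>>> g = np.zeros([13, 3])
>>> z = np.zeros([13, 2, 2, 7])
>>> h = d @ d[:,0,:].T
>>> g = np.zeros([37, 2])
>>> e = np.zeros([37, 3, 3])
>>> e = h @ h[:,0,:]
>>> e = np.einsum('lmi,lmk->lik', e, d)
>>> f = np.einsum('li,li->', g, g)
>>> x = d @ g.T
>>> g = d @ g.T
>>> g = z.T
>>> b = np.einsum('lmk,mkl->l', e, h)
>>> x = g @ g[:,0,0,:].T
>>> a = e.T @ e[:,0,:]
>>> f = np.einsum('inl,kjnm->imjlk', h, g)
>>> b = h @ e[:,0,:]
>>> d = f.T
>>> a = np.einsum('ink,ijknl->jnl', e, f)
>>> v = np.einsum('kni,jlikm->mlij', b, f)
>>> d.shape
(7, 3, 2, 13, 3)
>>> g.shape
(7, 2, 2, 13)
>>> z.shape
(13, 2, 2, 7)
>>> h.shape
(3, 2, 3)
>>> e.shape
(3, 3, 2)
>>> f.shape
(3, 13, 2, 3, 7)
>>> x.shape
(7, 2, 2, 7)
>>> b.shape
(3, 2, 2)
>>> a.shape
(13, 3, 7)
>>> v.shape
(7, 13, 2, 3)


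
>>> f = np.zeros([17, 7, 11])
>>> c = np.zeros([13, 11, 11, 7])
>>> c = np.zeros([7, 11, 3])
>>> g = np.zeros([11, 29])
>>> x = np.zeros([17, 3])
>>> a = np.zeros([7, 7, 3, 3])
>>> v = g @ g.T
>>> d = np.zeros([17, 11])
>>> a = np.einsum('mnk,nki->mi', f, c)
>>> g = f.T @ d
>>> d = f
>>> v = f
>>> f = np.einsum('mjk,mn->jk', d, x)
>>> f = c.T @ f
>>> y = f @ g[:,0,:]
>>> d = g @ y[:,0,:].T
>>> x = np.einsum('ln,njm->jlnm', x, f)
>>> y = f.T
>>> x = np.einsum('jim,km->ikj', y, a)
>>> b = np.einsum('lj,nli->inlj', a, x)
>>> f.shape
(3, 11, 11)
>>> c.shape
(7, 11, 3)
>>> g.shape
(11, 7, 11)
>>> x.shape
(11, 17, 11)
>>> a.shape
(17, 3)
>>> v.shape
(17, 7, 11)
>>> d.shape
(11, 7, 3)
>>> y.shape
(11, 11, 3)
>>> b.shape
(11, 11, 17, 3)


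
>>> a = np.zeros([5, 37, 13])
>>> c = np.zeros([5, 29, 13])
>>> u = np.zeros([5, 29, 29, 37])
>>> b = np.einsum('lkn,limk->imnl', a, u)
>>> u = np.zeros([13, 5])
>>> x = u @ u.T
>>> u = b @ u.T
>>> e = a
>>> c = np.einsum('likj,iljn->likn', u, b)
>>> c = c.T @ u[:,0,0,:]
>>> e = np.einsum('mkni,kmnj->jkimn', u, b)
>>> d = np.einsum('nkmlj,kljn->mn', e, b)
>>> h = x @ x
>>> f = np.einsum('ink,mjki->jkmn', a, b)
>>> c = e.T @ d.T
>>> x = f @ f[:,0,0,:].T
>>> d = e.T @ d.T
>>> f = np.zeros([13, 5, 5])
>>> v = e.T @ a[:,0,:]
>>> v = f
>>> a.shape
(5, 37, 13)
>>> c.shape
(13, 29, 13, 29, 13)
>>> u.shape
(29, 29, 13, 13)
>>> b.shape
(29, 29, 13, 5)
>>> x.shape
(29, 13, 29, 29)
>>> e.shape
(5, 29, 13, 29, 13)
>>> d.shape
(13, 29, 13, 29, 13)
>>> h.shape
(13, 13)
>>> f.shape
(13, 5, 5)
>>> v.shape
(13, 5, 5)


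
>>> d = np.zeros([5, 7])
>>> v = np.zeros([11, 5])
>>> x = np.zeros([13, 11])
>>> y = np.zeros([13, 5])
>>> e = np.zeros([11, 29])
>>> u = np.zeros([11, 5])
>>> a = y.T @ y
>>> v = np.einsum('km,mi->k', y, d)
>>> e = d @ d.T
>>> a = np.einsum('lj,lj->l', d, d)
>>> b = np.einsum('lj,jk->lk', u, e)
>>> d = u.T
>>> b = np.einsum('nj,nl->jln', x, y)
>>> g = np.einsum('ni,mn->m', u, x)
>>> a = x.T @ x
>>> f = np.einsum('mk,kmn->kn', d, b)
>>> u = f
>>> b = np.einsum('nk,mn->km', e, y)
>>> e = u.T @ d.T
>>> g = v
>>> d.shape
(5, 11)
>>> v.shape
(13,)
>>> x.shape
(13, 11)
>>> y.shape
(13, 5)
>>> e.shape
(13, 5)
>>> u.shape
(11, 13)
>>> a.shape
(11, 11)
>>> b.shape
(5, 13)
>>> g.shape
(13,)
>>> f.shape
(11, 13)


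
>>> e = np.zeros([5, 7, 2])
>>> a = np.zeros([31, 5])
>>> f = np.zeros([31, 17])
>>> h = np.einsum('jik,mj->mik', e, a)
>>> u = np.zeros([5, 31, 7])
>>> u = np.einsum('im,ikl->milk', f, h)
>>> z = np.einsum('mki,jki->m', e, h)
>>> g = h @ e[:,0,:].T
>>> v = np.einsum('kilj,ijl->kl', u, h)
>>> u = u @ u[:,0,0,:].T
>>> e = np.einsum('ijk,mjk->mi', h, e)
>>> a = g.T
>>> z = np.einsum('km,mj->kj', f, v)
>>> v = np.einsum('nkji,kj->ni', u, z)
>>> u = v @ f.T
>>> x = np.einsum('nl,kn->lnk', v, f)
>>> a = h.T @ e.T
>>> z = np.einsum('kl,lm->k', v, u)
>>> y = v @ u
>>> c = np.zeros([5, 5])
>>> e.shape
(5, 31)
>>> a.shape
(2, 7, 5)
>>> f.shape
(31, 17)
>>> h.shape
(31, 7, 2)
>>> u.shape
(17, 31)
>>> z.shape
(17,)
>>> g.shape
(31, 7, 5)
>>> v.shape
(17, 17)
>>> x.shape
(17, 17, 31)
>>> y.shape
(17, 31)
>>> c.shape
(5, 5)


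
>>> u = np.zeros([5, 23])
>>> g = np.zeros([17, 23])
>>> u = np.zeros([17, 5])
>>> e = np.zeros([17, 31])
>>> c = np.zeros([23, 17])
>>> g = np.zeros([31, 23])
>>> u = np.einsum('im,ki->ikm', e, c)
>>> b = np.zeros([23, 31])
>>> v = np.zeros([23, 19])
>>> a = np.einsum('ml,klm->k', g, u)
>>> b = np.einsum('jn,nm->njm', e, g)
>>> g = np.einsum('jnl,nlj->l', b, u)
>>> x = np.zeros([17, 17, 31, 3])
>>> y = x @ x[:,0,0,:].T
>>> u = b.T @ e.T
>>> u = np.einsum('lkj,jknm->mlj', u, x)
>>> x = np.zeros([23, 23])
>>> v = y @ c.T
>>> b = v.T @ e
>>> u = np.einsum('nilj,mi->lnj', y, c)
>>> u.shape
(31, 17, 17)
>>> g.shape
(23,)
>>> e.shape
(17, 31)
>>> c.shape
(23, 17)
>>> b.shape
(23, 31, 17, 31)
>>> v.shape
(17, 17, 31, 23)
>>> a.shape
(17,)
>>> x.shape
(23, 23)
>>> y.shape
(17, 17, 31, 17)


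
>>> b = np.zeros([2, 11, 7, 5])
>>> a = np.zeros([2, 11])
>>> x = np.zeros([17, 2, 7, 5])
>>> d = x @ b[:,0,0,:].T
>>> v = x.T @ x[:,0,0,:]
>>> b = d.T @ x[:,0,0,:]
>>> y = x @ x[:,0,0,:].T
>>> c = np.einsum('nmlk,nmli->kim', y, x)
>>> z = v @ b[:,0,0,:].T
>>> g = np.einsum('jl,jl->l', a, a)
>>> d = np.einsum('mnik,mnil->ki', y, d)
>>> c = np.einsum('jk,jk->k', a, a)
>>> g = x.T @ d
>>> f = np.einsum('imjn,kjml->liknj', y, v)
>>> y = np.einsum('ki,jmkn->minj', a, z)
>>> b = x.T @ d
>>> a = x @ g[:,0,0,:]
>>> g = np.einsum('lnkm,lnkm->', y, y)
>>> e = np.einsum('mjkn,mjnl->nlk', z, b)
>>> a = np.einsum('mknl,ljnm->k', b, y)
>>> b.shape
(5, 7, 2, 7)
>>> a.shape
(7,)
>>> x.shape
(17, 2, 7, 5)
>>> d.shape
(17, 7)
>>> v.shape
(5, 7, 2, 5)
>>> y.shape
(7, 11, 2, 5)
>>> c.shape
(11,)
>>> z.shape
(5, 7, 2, 2)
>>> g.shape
()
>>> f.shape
(5, 17, 5, 17, 7)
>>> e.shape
(2, 7, 2)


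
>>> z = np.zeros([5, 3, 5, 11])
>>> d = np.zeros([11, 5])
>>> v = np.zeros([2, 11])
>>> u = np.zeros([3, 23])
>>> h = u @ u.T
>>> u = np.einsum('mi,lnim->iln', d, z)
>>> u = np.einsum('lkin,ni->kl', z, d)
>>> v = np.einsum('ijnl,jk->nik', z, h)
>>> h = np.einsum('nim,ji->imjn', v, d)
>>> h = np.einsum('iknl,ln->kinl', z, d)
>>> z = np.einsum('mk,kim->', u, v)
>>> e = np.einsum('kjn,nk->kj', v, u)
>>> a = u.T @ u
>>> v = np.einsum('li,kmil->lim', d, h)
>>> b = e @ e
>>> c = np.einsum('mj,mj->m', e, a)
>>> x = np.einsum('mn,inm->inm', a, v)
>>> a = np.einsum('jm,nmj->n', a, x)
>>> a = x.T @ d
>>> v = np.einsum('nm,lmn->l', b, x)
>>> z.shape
()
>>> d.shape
(11, 5)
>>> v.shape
(11,)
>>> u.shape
(3, 5)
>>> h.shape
(3, 5, 5, 11)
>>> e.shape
(5, 5)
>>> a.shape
(5, 5, 5)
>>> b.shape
(5, 5)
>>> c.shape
(5,)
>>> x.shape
(11, 5, 5)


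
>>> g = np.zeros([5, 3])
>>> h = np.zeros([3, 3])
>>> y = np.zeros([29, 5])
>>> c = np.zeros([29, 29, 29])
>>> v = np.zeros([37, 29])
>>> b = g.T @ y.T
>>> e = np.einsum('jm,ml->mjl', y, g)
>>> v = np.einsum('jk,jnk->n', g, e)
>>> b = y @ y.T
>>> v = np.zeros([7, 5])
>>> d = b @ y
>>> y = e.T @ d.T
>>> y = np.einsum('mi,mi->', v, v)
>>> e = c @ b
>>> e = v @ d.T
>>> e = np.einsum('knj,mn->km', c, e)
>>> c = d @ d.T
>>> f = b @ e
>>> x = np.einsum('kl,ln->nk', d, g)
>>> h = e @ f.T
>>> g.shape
(5, 3)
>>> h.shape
(29, 29)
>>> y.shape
()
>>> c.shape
(29, 29)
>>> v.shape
(7, 5)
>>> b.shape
(29, 29)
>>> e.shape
(29, 7)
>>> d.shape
(29, 5)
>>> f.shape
(29, 7)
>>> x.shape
(3, 29)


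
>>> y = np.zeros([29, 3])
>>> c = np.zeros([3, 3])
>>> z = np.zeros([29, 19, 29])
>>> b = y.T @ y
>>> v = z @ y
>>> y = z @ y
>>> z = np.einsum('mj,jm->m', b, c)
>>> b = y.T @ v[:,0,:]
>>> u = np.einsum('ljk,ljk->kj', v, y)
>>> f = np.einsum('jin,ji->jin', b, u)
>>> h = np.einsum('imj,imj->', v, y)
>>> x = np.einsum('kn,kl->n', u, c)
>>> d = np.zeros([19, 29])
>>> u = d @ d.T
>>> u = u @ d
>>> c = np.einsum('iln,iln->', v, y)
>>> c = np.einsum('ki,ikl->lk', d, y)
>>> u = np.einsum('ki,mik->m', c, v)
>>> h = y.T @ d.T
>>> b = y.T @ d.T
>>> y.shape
(29, 19, 3)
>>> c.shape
(3, 19)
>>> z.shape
(3,)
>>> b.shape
(3, 19, 19)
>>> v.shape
(29, 19, 3)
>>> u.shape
(29,)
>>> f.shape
(3, 19, 3)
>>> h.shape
(3, 19, 19)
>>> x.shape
(19,)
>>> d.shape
(19, 29)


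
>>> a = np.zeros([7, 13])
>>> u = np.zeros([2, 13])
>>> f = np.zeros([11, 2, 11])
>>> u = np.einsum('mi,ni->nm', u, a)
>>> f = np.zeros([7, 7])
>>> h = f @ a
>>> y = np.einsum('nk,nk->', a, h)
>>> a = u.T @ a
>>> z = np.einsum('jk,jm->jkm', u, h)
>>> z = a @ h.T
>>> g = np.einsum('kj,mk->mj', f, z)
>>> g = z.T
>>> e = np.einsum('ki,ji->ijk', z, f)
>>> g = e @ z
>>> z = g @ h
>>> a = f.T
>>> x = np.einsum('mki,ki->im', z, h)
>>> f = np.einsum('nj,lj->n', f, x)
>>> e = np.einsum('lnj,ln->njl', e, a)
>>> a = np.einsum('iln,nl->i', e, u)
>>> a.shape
(7,)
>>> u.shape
(7, 2)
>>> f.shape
(7,)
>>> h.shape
(7, 13)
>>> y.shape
()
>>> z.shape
(7, 7, 13)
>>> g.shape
(7, 7, 7)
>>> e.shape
(7, 2, 7)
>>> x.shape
(13, 7)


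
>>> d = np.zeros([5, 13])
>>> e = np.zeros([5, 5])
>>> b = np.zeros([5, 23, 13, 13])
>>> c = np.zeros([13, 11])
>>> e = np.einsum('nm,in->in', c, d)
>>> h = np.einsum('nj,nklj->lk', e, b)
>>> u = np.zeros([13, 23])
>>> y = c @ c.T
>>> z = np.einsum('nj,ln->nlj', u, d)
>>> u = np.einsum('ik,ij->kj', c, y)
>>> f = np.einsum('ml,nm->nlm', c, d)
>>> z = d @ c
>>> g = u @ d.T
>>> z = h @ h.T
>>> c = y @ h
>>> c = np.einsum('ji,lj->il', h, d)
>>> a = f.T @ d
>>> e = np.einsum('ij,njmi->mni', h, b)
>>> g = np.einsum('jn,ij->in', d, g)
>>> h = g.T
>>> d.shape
(5, 13)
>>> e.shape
(13, 5, 13)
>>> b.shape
(5, 23, 13, 13)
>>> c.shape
(23, 5)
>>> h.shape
(13, 11)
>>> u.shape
(11, 13)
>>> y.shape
(13, 13)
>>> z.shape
(13, 13)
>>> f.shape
(5, 11, 13)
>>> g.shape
(11, 13)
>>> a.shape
(13, 11, 13)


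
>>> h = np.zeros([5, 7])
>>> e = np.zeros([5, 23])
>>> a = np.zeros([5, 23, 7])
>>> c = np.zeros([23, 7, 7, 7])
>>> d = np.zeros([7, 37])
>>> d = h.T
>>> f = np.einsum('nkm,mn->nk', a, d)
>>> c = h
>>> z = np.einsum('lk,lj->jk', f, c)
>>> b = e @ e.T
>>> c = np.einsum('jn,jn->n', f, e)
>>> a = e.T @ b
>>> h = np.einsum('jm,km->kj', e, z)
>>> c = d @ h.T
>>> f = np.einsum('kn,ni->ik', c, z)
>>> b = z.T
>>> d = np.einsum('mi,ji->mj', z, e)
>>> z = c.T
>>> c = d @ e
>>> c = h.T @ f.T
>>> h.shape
(7, 5)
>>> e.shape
(5, 23)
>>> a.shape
(23, 5)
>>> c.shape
(5, 23)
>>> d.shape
(7, 5)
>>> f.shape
(23, 7)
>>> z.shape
(7, 7)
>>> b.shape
(23, 7)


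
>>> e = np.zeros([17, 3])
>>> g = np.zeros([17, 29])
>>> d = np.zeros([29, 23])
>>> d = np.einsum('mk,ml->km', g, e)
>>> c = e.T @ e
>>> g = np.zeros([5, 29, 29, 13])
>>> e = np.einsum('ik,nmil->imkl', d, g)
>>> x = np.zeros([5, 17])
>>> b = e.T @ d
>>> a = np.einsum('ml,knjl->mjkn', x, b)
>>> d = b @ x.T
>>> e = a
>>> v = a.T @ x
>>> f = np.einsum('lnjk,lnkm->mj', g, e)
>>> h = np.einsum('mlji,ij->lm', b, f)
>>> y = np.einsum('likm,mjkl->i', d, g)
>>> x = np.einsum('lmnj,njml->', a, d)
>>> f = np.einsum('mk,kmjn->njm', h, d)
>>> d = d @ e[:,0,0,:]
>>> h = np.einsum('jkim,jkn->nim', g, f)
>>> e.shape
(5, 29, 13, 17)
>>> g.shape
(5, 29, 29, 13)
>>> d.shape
(13, 17, 29, 17)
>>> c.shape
(3, 3)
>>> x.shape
()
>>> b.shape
(13, 17, 29, 17)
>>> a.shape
(5, 29, 13, 17)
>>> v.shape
(17, 13, 29, 17)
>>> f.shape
(5, 29, 17)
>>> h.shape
(17, 29, 13)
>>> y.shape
(17,)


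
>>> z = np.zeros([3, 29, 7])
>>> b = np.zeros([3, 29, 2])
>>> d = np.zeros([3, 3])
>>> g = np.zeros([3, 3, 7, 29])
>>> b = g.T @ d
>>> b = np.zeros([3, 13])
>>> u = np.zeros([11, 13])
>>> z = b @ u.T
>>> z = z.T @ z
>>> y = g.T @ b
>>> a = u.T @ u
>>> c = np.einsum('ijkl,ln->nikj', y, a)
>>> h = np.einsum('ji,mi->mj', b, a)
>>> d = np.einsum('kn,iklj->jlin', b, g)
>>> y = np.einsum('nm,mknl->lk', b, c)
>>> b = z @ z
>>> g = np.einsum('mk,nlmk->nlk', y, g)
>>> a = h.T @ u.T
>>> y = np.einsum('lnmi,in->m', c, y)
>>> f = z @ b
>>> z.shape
(11, 11)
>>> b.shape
(11, 11)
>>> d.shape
(29, 7, 3, 13)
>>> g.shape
(3, 3, 29)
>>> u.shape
(11, 13)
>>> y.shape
(3,)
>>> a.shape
(3, 11)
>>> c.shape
(13, 29, 3, 7)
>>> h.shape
(13, 3)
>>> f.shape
(11, 11)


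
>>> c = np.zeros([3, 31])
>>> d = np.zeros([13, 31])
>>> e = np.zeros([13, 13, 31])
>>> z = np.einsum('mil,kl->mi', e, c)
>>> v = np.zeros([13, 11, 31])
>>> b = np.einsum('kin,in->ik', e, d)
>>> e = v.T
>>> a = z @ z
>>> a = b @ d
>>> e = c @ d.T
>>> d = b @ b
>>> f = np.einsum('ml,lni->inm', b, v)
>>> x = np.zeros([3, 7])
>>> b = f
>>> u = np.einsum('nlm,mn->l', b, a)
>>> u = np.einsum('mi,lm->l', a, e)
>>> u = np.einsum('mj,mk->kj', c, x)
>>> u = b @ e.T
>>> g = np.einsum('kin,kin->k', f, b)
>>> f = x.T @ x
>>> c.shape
(3, 31)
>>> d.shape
(13, 13)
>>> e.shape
(3, 13)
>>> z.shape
(13, 13)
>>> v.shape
(13, 11, 31)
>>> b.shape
(31, 11, 13)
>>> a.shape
(13, 31)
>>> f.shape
(7, 7)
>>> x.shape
(3, 7)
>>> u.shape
(31, 11, 3)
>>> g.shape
(31,)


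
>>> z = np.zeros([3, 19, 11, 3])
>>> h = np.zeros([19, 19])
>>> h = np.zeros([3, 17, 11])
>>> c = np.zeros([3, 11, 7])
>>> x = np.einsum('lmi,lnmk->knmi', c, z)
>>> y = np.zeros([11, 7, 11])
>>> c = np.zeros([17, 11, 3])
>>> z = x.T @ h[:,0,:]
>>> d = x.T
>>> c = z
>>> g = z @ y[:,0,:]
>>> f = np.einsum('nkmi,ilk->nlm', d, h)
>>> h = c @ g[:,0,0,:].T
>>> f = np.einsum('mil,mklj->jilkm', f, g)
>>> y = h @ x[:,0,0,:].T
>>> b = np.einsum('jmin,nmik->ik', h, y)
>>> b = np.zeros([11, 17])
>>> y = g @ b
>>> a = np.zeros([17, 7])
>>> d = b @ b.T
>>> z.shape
(7, 11, 19, 11)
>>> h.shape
(7, 11, 19, 7)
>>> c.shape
(7, 11, 19, 11)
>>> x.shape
(3, 19, 11, 7)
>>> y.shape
(7, 11, 19, 17)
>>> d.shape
(11, 11)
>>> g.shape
(7, 11, 19, 11)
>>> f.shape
(11, 17, 19, 11, 7)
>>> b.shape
(11, 17)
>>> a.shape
(17, 7)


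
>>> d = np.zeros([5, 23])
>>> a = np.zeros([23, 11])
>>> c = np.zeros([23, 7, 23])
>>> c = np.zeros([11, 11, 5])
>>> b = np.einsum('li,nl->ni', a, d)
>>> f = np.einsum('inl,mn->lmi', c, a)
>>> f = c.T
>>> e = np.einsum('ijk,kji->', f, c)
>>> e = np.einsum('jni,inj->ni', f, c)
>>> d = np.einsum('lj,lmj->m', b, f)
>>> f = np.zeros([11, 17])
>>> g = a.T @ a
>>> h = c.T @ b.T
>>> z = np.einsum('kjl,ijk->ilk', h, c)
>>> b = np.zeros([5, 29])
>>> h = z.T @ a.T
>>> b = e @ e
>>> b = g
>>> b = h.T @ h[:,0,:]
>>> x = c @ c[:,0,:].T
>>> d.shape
(11,)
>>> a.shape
(23, 11)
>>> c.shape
(11, 11, 5)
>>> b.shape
(23, 5, 23)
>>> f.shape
(11, 17)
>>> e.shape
(11, 11)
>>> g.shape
(11, 11)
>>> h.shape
(5, 5, 23)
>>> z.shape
(11, 5, 5)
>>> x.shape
(11, 11, 11)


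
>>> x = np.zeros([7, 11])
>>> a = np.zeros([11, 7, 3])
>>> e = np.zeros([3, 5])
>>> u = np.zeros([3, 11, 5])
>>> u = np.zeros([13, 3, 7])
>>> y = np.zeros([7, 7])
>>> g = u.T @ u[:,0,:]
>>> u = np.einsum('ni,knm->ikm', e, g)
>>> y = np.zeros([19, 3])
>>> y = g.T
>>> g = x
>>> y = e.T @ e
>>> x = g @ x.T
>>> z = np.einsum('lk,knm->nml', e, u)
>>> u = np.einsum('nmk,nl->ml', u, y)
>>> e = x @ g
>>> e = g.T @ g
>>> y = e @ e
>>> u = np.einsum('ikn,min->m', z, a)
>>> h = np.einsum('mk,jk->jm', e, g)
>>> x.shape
(7, 7)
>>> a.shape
(11, 7, 3)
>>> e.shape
(11, 11)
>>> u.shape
(11,)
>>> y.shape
(11, 11)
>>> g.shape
(7, 11)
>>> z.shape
(7, 7, 3)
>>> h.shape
(7, 11)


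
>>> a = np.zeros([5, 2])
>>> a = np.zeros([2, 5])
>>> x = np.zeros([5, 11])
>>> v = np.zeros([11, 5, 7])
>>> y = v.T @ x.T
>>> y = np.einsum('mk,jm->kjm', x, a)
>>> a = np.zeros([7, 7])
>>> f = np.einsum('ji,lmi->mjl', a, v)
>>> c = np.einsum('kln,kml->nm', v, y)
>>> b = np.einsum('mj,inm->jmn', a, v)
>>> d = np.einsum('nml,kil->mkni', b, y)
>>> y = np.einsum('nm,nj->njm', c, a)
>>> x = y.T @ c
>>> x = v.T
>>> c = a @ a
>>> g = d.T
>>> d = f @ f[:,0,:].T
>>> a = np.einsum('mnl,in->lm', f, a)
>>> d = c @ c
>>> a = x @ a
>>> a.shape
(7, 5, 5)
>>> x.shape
(7, 5, 11)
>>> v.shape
(11, 5, 7)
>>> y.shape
(7, 7, 2)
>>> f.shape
(5, 7, 11)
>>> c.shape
(7, 7)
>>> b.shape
(7, 7, 5)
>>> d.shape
(7, 7)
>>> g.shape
(2, 7, 11, 7)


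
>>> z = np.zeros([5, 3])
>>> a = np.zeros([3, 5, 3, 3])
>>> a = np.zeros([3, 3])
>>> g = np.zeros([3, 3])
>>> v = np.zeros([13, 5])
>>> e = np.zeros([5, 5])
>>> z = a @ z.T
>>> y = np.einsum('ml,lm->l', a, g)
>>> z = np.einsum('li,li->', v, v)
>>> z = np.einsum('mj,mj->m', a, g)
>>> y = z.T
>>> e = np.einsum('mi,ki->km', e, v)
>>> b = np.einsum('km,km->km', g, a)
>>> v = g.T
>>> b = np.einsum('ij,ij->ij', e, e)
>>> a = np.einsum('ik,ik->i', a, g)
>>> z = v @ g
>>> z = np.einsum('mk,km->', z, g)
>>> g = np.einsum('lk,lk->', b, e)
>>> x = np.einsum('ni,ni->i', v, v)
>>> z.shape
()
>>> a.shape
(3,)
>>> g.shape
()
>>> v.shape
(3, 3)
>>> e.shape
(13, 5)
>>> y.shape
(3,)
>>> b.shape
(13, 5)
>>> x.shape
(3,)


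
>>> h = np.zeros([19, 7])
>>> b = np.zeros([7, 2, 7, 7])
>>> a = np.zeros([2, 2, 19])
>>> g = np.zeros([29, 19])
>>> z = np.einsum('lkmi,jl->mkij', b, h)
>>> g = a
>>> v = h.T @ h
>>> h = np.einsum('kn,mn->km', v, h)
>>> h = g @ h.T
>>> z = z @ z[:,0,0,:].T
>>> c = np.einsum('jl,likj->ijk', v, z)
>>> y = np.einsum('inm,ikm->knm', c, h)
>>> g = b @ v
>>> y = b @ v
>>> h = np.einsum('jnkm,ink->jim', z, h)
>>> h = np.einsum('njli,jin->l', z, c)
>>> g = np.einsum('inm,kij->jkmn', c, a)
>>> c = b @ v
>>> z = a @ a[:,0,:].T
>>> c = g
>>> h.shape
(7,)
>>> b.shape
(7, 2, 7, 7)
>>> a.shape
(2, 2, 19)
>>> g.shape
(19, 2, 7, 7)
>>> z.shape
(2, 2, 2)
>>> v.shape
(7, 7)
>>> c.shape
(19, 2, 7, 7)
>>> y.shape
(7, 2, 7, 7)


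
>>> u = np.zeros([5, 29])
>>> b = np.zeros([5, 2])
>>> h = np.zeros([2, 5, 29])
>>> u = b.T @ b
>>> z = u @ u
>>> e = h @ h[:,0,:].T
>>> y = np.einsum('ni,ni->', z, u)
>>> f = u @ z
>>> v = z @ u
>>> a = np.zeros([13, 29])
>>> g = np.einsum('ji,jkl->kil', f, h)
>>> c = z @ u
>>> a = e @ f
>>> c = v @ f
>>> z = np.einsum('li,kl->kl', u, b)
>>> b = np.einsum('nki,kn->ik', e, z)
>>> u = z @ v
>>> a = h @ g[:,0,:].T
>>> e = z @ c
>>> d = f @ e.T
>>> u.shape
(5, 2)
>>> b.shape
(2, 5)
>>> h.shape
(2, 5, 29)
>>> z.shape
(5, 2)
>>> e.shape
(5, 2)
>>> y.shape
()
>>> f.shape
(2, 2)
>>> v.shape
(2, 2)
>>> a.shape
(2, 5, 5)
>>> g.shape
(5, 2, 29)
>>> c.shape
(2, 2)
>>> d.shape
(2, 5)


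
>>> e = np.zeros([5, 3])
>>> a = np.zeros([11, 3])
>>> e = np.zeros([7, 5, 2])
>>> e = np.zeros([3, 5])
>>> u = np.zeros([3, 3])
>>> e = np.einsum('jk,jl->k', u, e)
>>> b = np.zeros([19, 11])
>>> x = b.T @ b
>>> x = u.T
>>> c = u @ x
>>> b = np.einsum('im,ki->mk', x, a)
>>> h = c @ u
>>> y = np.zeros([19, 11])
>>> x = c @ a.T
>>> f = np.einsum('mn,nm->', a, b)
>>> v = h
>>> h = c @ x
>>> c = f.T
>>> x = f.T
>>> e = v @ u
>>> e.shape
(3, 3)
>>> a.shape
(11, 3)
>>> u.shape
(3, 3)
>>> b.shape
(3, 11)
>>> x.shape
()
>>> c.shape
()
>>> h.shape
(3, 11)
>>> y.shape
(19, 11)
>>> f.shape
()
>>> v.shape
(3, 3)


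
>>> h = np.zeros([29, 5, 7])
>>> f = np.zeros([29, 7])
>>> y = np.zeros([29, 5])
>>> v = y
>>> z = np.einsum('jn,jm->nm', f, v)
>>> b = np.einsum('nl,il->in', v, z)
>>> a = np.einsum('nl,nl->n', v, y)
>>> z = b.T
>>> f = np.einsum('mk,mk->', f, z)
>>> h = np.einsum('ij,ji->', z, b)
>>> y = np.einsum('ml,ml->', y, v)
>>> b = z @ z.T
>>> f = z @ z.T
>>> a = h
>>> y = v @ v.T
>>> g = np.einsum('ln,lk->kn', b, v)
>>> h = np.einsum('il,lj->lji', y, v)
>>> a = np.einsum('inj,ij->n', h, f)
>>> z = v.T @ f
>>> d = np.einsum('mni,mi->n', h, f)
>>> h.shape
(29, 5, 29)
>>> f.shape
(29, 29)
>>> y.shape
(29, 29)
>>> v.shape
(29, 5)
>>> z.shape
(5, 29)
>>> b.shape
(29, 29)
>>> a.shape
(5,)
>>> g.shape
(5, 29)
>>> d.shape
(5,)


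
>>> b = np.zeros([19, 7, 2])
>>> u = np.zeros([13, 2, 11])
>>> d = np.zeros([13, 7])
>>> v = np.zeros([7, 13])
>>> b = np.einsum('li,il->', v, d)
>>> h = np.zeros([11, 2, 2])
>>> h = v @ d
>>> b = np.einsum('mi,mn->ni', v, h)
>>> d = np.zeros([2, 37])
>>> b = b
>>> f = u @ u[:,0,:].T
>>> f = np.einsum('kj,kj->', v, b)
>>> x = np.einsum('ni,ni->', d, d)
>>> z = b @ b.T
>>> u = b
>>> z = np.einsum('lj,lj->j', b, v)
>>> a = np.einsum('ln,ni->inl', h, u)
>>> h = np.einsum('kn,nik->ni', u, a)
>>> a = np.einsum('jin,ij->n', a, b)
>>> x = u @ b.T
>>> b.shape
(7, 13)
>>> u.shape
(7, 13)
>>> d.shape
(2, 37)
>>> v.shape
(7, 13)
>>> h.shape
(13, 7)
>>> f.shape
()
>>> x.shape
(7, 7)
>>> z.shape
(13,)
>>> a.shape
(7,)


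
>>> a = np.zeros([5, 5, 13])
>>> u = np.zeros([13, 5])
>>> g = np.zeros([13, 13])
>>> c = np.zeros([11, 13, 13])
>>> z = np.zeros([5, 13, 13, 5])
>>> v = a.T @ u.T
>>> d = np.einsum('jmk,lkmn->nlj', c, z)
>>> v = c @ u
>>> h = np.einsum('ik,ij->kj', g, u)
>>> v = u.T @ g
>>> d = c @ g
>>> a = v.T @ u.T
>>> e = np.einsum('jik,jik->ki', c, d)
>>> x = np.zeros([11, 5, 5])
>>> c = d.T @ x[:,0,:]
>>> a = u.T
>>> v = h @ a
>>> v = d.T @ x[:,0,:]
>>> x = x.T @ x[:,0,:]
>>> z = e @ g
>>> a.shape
(5, 13)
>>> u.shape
(13, 5)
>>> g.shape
(13, 13)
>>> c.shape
(13, 13, 5)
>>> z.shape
(13, 13)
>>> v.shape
(13, 13, 5)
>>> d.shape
(11, 13, 13)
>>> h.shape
(13, 5)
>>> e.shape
(13, 13)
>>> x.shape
(5, 5, 5)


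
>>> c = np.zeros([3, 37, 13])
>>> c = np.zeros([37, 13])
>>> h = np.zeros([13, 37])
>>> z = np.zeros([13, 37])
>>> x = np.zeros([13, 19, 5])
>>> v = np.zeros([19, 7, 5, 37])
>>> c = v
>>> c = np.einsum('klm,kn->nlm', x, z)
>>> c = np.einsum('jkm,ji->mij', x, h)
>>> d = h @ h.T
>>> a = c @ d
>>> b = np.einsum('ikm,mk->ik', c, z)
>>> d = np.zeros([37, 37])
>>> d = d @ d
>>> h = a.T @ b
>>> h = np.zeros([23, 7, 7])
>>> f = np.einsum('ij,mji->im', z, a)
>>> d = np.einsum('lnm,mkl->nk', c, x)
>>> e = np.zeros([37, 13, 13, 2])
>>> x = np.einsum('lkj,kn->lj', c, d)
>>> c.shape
(5, 37, 13)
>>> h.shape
(23, 7, 7)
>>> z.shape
(13, 37)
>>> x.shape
(5, 13)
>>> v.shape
(19, 7, 5, 37)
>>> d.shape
(37, 19)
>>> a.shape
(5, 37, 13)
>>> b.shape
(5, 37)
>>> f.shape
(13, 5)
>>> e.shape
(37, 13, 13, 2)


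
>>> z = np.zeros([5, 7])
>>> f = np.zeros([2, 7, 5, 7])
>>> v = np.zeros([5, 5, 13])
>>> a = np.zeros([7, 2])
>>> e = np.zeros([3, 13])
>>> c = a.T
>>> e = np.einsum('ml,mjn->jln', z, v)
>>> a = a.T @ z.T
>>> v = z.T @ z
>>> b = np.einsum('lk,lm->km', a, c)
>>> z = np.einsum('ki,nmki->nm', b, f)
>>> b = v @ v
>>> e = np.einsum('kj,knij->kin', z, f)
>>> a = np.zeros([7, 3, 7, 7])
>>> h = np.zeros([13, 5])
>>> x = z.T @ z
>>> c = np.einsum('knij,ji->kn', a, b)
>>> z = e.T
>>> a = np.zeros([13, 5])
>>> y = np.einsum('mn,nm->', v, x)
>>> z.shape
(7, 5, 2)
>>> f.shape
(2, 7, 5, 7)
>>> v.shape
(7, 7)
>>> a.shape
(13, 5)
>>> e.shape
(2, 5, 7)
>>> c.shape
(7, 3)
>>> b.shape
(7, 7)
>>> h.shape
(13, 5)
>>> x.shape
(7, 7)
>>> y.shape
()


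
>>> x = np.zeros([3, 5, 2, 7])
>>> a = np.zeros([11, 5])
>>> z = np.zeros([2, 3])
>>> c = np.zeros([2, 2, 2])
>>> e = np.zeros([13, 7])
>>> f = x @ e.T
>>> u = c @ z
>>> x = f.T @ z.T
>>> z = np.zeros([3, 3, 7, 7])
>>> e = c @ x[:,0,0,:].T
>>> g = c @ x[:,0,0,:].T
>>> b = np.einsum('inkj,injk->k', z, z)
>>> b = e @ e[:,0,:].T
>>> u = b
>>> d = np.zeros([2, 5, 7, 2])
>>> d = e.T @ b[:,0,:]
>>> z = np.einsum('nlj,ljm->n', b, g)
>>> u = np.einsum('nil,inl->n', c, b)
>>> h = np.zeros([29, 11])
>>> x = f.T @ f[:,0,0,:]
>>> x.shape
(13, 2, 5, 13)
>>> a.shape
(11, 5)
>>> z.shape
(2,)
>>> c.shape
(2, 2, 2)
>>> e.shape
(2, 2, 13)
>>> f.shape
(3, 5, 2, 13)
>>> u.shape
(2,)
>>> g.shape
(2, 2, 13)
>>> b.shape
(2, 2, 2)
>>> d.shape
(13, 2, 2)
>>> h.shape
(29, 11)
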